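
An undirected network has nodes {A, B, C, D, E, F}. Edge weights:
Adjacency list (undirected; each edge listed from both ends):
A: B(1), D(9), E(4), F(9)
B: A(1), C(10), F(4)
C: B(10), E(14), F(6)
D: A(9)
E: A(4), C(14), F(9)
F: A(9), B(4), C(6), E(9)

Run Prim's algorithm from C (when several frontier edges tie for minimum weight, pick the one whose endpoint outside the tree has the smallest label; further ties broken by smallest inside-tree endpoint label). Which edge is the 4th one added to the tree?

Prim's algorithm from C:
Step 1: frontier [C–F 6, B–C 10, C–E 14] → take C–F (6); add F.
Step 2: frontier [B–C 10, C–E 14, B–F 4, A–F 9, E–F 9] → take B–F (4); add B.
Step 3: frontier [A–B 1, C–E 14, A–F 9, E–F 9] → take A–B (1); add A.
Step 4: frontier [A–E 4, A–D 9, C–E 14, E–F 9] → take A–E (4); add E.
Step 5: frontier [A–D 9] → take A–D (9); add D.
The 4th edge added is A–E.

A-E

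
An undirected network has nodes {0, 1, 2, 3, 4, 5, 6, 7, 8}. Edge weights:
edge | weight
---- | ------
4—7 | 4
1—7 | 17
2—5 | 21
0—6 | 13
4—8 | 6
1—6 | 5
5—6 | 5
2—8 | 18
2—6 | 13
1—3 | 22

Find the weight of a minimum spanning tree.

85

Grow the tree from 7 using Prim:
Step 1: cheapest edge leaving the tree is 4—7 (4); add 4.
Step 2: cheapest edge leaving the tree is 4—8 (6); add 8.
Step 3: cheapest edge leaving the tree is 1—7 (17); add 1.
Step 4: cheapest edge leaving the tree is 1—6 (5); add 6.
Step 5: cheapest edge leaving the tree is 5—6 (5); add 5.
Step 6: cheapest edge leaving the tree is 0—6 (13); add 0.
Step 7: cheapest edge leaving the tree is 2—6 (13); add 2.
Step 8: cheapest edge leaving the tree is 1—3 (22); add 3.
MST edges: 4—7, 4—8, 1—7, 1—6, 5—6, 0—6, 2—6, 1—3; total weight 4+6+17+5+5+13+13+22 = 85.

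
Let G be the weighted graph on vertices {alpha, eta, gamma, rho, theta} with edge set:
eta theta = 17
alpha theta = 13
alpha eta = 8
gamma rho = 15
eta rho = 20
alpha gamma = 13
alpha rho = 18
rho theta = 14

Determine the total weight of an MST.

48

Kruskal's algorithm — process edges by increasing weight (ties by edge label):
alpha eta (8): add. Components now {theta} {rho} {alpha,eta} {gamma}
alpha gamma (13): add. Components now {theta} {rho} {alpha,eta,gamma}
alpha theta (13): add. Components now {alpha,eta,gamma,theta} {rho}
rho theta (14): add. Components now {alpha,eta,gamma,rho,theta}
MST edges: alpha eta, alpha gamma, alpha theta, rho theta; total weight 8+13+13+14 = 48.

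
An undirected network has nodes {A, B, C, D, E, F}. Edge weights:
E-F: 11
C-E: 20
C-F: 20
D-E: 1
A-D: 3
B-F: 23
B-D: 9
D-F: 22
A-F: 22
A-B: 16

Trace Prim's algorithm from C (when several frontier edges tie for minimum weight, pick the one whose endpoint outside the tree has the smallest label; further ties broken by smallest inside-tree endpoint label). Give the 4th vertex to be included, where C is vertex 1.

Prim, starting at C.
Step 1: frontier [C-E 20, C-F 20] → take C-E (20); add E.
Step 2: frontier [C-F 20, D-E 1, E-F 11] → take D-E (1); add D.
Step 3: frontier [C-F 20, A-D 3, B-D 9, D-F 22, E-F 11] → take A-D (3); add A.
Step 4: frontier [A-B 16, A-F 22, C-F 20, B-D 9, D-F 22, E-F 11] → take B-D (9); add B.
Step 5: frontier [A-F 22, B-F 23, C-F 20, D-F 22, E-F 11] → take E-F (11); add F.
Vertex order: C, E, D, A, B, F. The 4th vertex is A.

A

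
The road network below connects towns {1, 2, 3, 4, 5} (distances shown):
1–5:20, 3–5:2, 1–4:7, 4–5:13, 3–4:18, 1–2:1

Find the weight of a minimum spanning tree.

23

Prim's algorithm from 5:
Step 1: cheapest edge leaving the tree is 3–5 (2); add 3.
Step 2: cheapest edge leaving the tree is 4–5 (13); add 4.
Step 3: cheapest edge leaving the tree is 1–4 (7); add 1.
Step 4: cheapest edge leaving the tree is 1–2 (1); add 2.
MST edges: 3–5, 4–5, 1–4, 1–2; total weight 2+13+7+1 = 23.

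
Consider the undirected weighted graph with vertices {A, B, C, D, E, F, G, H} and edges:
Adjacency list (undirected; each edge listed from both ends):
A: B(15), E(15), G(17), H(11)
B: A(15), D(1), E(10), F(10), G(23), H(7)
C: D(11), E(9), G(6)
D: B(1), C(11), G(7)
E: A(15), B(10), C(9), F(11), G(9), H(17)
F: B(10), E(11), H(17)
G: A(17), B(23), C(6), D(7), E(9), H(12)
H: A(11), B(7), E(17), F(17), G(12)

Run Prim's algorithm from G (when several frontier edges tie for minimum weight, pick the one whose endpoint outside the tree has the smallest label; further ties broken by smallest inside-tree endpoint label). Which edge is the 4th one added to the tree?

B-H

Prim's algorithm from G:
Step 1: cheapest edge leaving the tree is C-G (6); add C.
Step 2: cheapest edge leaving the tree is D-G (7); add D.
Step 3: cheapest edge leaving the tree is B-D (1); add B.
Step 4: cheapest edge leaving the tree is B-H (7); add H.
Step 5: cheapest edge leaving the tree is C-E (9); add E.
Step 6: cheapest edge leaving the tree is B-F (10); add F.
Step 7: cheapest edge leaving the tree is A-H (11); add A.
The 4th edge added is B-H.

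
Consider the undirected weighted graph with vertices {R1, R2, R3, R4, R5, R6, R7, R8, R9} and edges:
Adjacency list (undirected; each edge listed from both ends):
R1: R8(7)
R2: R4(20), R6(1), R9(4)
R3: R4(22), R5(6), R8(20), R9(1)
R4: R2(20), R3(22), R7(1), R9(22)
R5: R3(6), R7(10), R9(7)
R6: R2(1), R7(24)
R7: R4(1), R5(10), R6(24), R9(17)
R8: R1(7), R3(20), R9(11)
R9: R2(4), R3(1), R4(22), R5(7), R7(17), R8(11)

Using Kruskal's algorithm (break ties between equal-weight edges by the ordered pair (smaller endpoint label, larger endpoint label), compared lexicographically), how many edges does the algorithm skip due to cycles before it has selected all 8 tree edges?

Kruskal's algorithm — process edges by increasing weight (ties by edge label):
R2—R6 (1): add — endpoints in different components.
R3—R9 (1): add — endpoints in different components.
R4—R7 (1): add — endpoints in different components.
R2—R9 (4): add — endpoints in different components.
R3—R5 (6): add — endpoints in different components.
R1—R8 (7): add — endpoints in different components.
R5—R9 (7): skip — R9 and R5 already connected.
R5—R7 (10): add — endpoints in different components.
R8—R9 (11): add — endpoints in different components.
Edges rejected before the tree was complete: 1.

1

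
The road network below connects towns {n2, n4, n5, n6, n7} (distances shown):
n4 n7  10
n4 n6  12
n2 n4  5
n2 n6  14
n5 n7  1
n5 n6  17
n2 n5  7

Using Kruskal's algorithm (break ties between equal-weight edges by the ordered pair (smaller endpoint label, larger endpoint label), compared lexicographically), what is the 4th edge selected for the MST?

Kruskal: consider edges lightest-first.
n5 n7 (1): add. Components now {n4} {n2} {n5,n7} {n6}
n2 n4 (5): add. Components now {n2,n4} {n5,n7} {n6}
n2 n5 (7): add. Components now {n2,n4,n5,n7} {n6}
n4 n7 (10): skip — n4 and n7 already connected.
n4 n6 (12): add. Components now {n2,n4,n5,n6,n7}
The 4th edge added is n4 n6.

n4-n6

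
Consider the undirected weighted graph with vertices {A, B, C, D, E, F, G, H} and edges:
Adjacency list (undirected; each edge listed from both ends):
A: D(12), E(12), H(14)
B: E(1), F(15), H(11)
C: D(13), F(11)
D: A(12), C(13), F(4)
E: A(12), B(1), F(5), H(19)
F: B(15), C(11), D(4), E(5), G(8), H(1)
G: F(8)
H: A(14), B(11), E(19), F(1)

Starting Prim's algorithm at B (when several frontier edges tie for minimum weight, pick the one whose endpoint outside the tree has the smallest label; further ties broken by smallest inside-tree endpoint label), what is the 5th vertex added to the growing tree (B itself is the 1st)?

D

Prim's algorithm from B:
Step 1: frontier [B–E 1, B–H 11, B–F 15] → take B–E (1); add E.
Step 2: frontier [B–H 11, B–F 15, E–F 5, A–E 12, E–H 19] → take E–F (5); add F.
Step 3: frontier [B–H 11, A–E 12, E–H 19, F–H 1, D–F 4, F–G 8, C–F 11] → take F–H (1); add H.
Step 4: frontier [A–E 12, D–F 4, F–G 8, C–F 11, A–H 14] → take D–F (4); add D.
Step 5: frontier [A–D 12, C–D 13, A–E 12, F–G 8, C–F 11, A–H 14] → take F–G (8); add G.
Step 6: frontier [A–D 12, C–D 13, A–E 12, C–F 11, A–H 14] → take C–F (11); add C.
Step 7: frontier [A–D 12, A–E 12, A–H 14] → take A–D (12); add A.
Vertex order: B, E, F, H, D, G, C, A. The 5th vertex is D.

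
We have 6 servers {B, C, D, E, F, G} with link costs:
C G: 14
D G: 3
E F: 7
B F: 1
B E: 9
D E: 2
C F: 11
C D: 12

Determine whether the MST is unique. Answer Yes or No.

Yes

Kruskal's algorithm — process edges by increasing weight (ties by edge label):
B F (1): add. Components now {B,F} {C} {D} {E} {G}
D E (2): add. Components now {B,F} {C} {D,E} {G}
D G (3): add. Components now {B,F} {C} {D,E,G}
E F (7): add. Components now {B,D,E,F,G} {C}
B E (9): skip — B and E already connected.
C F (11): add. Components now {B,C,D,E,F,G}
Every non-tree edge has weight strictly greater than the heaviest edge on the tree path between its endpoints, so the MST is unique.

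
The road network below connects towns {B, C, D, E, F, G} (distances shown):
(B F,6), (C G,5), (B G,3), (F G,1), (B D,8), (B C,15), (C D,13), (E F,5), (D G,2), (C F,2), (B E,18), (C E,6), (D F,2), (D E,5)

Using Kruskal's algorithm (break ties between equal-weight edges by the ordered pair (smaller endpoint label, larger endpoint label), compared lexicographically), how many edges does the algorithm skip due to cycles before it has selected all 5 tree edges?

Kruskal: consider edges lightest-first.
F G (1): add. Components now {B} {C} {D} {E} {F,G}
C F (2): add. Components now {B} {C,F,G} {D} {E}
D F (2): add. Components now {B} {C,D,F,G} {E}
D G (2): skip — D and G already connected.
B G (3): add. Components now {B,C,D,F,G} {E}
C G (5): skip — C and G already connected.
D E (5): add. Components now {B,C,D,E,F,G}
Edges rejected before the tree was complete: 2.

2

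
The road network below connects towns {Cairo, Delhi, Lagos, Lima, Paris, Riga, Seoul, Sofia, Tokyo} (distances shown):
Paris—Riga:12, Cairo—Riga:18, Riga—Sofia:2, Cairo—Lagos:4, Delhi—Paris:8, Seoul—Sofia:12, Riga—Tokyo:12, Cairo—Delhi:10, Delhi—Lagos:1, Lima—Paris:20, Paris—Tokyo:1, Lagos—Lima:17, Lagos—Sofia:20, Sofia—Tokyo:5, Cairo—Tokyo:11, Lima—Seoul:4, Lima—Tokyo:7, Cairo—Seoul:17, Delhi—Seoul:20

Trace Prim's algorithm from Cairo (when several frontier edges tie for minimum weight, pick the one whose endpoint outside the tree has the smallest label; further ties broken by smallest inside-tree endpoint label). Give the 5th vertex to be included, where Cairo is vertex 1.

Prim, starting at Cairo.
Step 1: cheapest edge leaving the tree is Cairo—Lagos (4); add Lagos.
Step 2: cheapest edge leaving the tree is Delhi—Lagos (1); add Delhi.
Step 3: cheapest edge leaving the tree is Delhi—Paris (8); add Paris.
Step 4: cheapest edge leaving the tree is Paris—Tokyo (1); add Tokyo.
Step 5: cheapest edge leaving the tree is Sofia—Tokyo (5); add Sofia.
Step 6: cheapest edge leaving the tree is Riga—Sofia (2); add Riga.
Step 7: cheapest edge leaving the tree is Lima—Tokyo (7); add Lima.
Step 8: cheapest edge leaving the tree is Lima—Seoul (4); add Seoul.
Vertex order: Cairo, Lagos, Delhi, Paris, Tokyo, Sofia, Riga, Lima, Seoul. The 5th vertex is Tokyo.

Tokyo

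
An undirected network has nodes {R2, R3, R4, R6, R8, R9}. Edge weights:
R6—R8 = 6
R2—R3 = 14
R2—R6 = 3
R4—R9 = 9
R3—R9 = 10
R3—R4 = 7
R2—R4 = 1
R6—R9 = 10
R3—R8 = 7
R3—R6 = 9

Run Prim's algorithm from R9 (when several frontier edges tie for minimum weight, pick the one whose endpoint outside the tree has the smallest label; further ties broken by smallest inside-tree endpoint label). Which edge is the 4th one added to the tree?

R6-R8

Grow the tree from R9 using Prim:
Step 1: cheapest edge leaving the tree is R4—R9 (9); add R4.
Step 2: cheapest edge leaving the tree is R2—R4 (1); add R2.
Step 3: cheapest edge leaving the tree is R2—R6 (3); add R6.
Step 4: cheapest edge leaving the tree is R6—R8 (6); add R8.
Step 5: cheapest edge leaving the tree is R3—R4 (7); add R3.
The 4th edge added is R6—R8.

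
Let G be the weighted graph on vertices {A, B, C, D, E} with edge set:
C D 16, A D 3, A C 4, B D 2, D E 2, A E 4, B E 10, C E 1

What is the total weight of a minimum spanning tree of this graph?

8

Prim's algorithm from C:
Step 1: cheapest edge leaving the tree is C E (1); add E.
Step 2: cheapest edge leaving the tree is D E (2); add D.
Step 3: cheapest edge leaving the tree is B D (2); add B.
Step 4: cheapest edge leaving the tree is A D (3); add A.
MST edges: C E, D E, B D, A D; total weight 1+2+2+3 = 8.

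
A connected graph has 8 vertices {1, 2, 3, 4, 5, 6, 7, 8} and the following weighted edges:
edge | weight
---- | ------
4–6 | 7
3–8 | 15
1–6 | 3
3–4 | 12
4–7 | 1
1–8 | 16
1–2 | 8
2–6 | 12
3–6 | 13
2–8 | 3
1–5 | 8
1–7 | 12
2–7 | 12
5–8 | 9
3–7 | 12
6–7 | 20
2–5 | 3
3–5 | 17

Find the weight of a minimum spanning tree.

Prim's algorithm from 8:
Step 1: cheapest edge leaving the tree is 2–8 (3); add 2.
Step 2: cheapest edge leaving the tree is 2–5 (3); add 5.
Step 3: cheapest edge leaving the tree is 1–2 (8); add 1.
Step 4: cheapest edge leaving the tree is 1–6 (3); add 6.
Step 5: cheapest edge leaving the tree is 4–6 (7); add 4.
Step 6: cheapest edge leaving the tree is 4–7 (1); add 7.
Step 7: cheapest edge leaving the tree is 3–4 (12); add 3.
MST edges: 2–8, 2–5, 1–2, 1–6, 4–6, 4–7, 3–4; total weight 3+3+8+3+7+1+12 = 37.

37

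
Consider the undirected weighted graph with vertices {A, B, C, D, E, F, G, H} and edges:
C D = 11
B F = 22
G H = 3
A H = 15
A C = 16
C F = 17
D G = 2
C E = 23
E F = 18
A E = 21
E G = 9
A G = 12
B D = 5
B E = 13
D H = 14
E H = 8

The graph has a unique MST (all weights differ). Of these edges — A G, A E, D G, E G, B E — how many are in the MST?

2

Kruskal: consider edges lightest-first.
D G (2): add — endpoints in different components.
G H (3): add — endpoints in different components.
B D (5): add — endpoints in different components.
E H (8): add — endpoints in different components.
E G (9): skip — E and G already connected.
C D (11): add — endpoints in different components.
A G (12): add — endpoints in different components.
B E (13): skip — B and E already connected.
D H (14): skip — D and H already connected.
A H (15): skip — A and H already connected.
A C (16): skip — A and C already connected.
C F (17): add — endpoints in different components.
MST edge set: {D G, G H, B D, E H, C D, A G, C F}.
Of the listed edges, {A G, D G} are in the MST → 2.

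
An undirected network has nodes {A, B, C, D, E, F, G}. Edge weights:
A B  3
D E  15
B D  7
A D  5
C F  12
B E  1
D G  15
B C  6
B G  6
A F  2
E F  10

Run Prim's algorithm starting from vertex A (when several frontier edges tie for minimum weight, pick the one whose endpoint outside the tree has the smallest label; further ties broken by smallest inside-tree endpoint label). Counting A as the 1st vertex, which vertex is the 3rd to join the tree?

B

Grow the tree from A using Prim:
Step 1: frontier [A F 2, A B 3, A D 5] → take A F (2); add F.
Step 2: frontier [A B 3, A D 5, E F 10, C F 12] → take A B (3); add B.
Step 3: frontier [A D 5, B E 1, B C 6, B G 6, B D 7, E F 10, C F 12] → take B E (1); add E.
Step 4: frontier [A D 5, B C 6, B G 6, B D 7, D E 15, C F 12] → take A D (5); add D.
Step 5: frontier [B C 6, B G 6, D G 15, C F 12] → take B C (6); add C.
Step 6: frontier [B G 6, D G 15] → take B G (6); add G.
Vertex order: A, F, B, E, D, C, G. The 3rd vertex is B.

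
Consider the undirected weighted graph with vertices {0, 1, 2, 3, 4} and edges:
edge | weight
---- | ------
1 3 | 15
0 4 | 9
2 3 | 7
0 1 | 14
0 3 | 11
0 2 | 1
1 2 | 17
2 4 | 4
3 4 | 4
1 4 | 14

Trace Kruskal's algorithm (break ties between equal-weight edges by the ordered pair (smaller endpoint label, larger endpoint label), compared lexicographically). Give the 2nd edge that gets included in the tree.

Sort edges by weight, then run Kruskal:
0 2 (1): add. Components now {0,2} {1} {3} {4}
2 4 (4): add. Components now {0,2,4} {1} {3}
3 4 (4): add. Components now {0,2,3,4} {1}
2 3 (7): skip — 2 and 3 already connected.
0 4 (9): skip — 0 and 4 already connected.
0 3 (11): skip — 0 and 3 already connected.
0 1 (14): add. Components now {0,1,2,3,4}
The 2nd edge added is 2 4.

2-4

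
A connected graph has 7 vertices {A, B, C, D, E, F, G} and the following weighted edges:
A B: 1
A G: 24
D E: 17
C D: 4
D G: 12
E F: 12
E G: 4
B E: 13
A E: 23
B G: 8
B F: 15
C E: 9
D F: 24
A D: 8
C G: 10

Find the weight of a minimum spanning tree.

37

Kruskal: consider edges lightest-first.
A B (1): add — endpoints in different components.
C D (4): add — endpoints in different components.
E G (4): add — endpoints in different components.
A D (8): add — endpoints in different components.
B G (8): add — endpoints in different components.
C E (9): skip — C and E already connected.
C G (10): skip — C and G already connected.
D G (12): skip — D and G already connected.
E F (12): add — endpoints in different components.
MST edges: A B, C D, E G, A D, B G, E F; total weight 1+4+4+8+8+12 = 37.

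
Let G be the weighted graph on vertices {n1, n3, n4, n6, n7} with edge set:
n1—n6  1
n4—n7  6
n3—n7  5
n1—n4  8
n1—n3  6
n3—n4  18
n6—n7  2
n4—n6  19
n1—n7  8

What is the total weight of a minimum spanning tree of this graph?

14

Prim, starting at n3.
Step 1: frontier [n3—n7 5, n1—n3 6, n3—n4 18] → take n3—n7 (5); add n7.
Step 2: frontier [n1—n3 6, n3—n4 18, n6—n7 2, n4—n7 6, n1—n7 8] → take n6—n7 (2); add n6.
Step 3: frontier [n1—n3 6, n3—n4 18, n1—n6 1, n4—n6 19, n4—n7 6, n1—n7 8] → take n1—n6 (1); add n1.
Step 4: frontier [n1—n4 8, n3—n4 18, n4—n6 19, n4—n7 6] → take n4—n7 (6); add n4.
MST edges: n3—n7, n6—n7, n1—n6, n4—n7; total weight 5+2+1+6 = 14.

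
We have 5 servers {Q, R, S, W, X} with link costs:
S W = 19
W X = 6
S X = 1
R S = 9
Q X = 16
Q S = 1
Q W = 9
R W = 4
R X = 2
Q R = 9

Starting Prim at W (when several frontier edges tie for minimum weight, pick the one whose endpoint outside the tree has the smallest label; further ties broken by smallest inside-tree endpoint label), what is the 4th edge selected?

Q-S

Prim's algorithm from W:
Step 1: frontier [R W 4, W X 6, Q W 9, S W 19] → take R W (4); add R.
Step 2: frontier [R X 2, Q R 9, R S 9, W X 6, Q W 9, S W 19] → take R X (2); add X.
Step 3: frontier [Q R 9, R S 9, Q W 9, S W 19, S X 1, Q X 16] → take S X (1); add S.
Step 4: frontier [Q R 9, Q S 1, Q W 9, Q X 16] → take Q S (1); add Q.
The 4th edge added is Q S.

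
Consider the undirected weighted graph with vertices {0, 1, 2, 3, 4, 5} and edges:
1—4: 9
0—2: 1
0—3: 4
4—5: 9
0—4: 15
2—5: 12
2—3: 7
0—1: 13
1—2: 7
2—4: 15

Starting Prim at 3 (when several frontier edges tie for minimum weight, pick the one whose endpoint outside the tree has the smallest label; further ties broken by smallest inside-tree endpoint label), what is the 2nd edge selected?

Grow the tree from 3 using Prim:
Step 1: cheapest edge leaving the tree is 0—3 (4); add 0.
Step 2: cheapest edge leaving the tree is 0—2 (1); add 2.
Step 3: cheapest edge leaving the tree is 1—2 (7); add 1.
Step 4: cheapest edge leaving the tree is 1—4 (9); add 4.
Step 5: cheapest edge leaving the tree is 4—5 (9); add 5.
The 2nd edge added is 0—2.

0-2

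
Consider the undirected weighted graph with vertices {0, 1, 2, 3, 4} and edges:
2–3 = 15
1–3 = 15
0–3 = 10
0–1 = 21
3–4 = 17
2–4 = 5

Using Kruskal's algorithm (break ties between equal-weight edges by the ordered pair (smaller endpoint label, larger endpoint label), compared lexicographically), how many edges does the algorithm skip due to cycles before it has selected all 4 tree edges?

Kruskal's algorithm — process edges by increasing weight (ties by edge label):
2–4 (5): add — endpoints in different components.
0–3 (10): add — endpoints in different components.
1–3 (15): add — endpoints in different components.
2–3 (15): add — endpoints in different components.
Edges rejected before the tree was complete: 0.

0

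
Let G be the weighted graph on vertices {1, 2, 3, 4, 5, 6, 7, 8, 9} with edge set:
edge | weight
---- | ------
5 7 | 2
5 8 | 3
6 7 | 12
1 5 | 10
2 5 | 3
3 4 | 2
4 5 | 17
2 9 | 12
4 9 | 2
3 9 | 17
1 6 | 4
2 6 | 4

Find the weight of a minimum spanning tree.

32

Prim, starting at 8.
Step 1: frontier [5 8 3] → take 5 8 (3); add 5.
Step 2: frontier [5 7 2, 2 5 3, 1 5 10, 4 5 17] → take 5 7 (2); add 7.
Step 3: frontier [2 5 3, 1 5 10, 4 5 17, 6 7 12] → take 2 5 (3); add 2.
Step 4: frontier [2 6 4, 2 9 12, 1 5 10, 4 5 17, 6 7 12] → take 2 6 (4); add 6.
Step 5: frontier [2 9 12, 1 5 10, 4 5 17, 1 6 4] → take 1 6 (4); add 1.
Step 6: frontier [2 9 12, 4 5 17] → take 2 9 (12); add 9.
Step 7: frontier [4 5 17, 4 9 2, 3 9 17] → take 4 9 (2); add 4.
Step 8: frontier [3 4 2, 3 9 17] → take 3 4 (2); add 3.
MST edges: 5 8, 5 7, 2 5, 2 6, 1 6, 2 9, 4 9, 3 4; total weight 3+2+3+4+4+12+2+2 = 32.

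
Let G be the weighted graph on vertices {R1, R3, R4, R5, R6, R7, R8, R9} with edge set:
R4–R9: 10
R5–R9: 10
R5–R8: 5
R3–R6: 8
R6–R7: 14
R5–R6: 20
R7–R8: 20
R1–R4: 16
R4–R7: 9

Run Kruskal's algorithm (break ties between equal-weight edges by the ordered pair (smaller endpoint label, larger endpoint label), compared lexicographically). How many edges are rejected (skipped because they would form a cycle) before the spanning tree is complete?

0

Sort edges by weight, then run Kruskal:
R5–R8 (5): add — endpoints in different components.
R3–R6 (8): add — endpoints in different components.
R4–R7 (9): add — endpoints in different components.
R4–R9 (10): add — endpoints in different components.
R5–R9 (10): add — endpoints in different components.
R6–R7 (14): add — endpoints in different components.
R1–R4 (16): add — endpoints in different components.
Edges rejected before the tree was complete: 0.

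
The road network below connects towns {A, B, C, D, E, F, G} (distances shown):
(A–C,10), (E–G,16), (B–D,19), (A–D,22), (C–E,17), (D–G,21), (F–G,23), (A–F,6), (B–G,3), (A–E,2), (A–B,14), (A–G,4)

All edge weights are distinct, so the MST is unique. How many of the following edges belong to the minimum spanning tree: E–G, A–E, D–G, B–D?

Kruskal's algorithm — process edges by increasing weight (ties by edge label):
A–E (2): add — endpoints in different components.
B–G (3): add — endpoints in different components.
A–G (4): add — endpoints in different components.
A–F (6): add — endpoints in different components.
A–C (10): add — endpoints in different components.
A–B (14): skip — A and B already connected.
E–G (16): skip — E and G already connected.
C–E (17): skip — C and E already connected.
B–D (19): add — endpoints in different components.
MST edge set: {A–E, B–G, A–G, A–F, A–C, B–D}.
Of the listed edges, {A–E, B–D} are in the MST → 2.

2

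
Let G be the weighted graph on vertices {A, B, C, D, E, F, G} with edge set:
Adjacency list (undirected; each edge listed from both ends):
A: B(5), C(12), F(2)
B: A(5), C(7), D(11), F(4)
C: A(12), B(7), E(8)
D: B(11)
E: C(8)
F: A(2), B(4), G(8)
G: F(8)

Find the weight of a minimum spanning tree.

40

Prim, starting at E.
Step 1: cheapest edge leaving the tree is C E (8); add C.
Step 2: cheapest edge leaving the tree is B C (7); add B.
Step 3: cheapest edge leaving the tree is B F (4); add F.
Step 4: cheapest edge leaving the tree is A F (2); add A.
Step 5: cheapest edge leaving the tree is F G (8); add G.
Step 6: cheapest edge leaving the tree is B D (11); add D.
MST edges: C E, B C, B F, A F, F G, B D; total weight 8+7+4+2+8+11 = 40.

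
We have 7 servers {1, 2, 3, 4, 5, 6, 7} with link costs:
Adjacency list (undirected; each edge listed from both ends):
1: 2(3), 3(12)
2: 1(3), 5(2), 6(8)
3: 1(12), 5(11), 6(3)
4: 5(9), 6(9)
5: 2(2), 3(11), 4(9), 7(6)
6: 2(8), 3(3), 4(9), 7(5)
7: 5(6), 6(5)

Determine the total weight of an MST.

Prim's algorithm from 3:
Step 1: cheapest edge leaving the tree is 3–6 (3); add 6.
Step 2: cheapest edge leaving the tree is 6–7 (5); add 7.
Step 3: cheapest edge leaving the tree is 5–7 (6); add 5.
Step 4: cheapest edge leaving the tree is 2–5 (2); add 2.
Step 5: cheapest edge leaving the tree is 1–2 (3); add 1.
Step 6: cheapest edge leaving the tree is 4–5 (9); add 4.
MST edges: 3–6, 6–7, 5–7, 2–5, 1–2, 4–5; total weight 3+5+6+2+3+9 = 28.

28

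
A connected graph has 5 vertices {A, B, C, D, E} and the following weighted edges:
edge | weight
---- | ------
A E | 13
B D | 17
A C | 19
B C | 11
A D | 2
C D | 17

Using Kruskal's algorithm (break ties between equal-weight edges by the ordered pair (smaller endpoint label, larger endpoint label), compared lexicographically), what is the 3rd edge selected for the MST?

Kruskal: consider edges lightest-first.
A D (2): add. Components now {A,D} {B} {C} {E}
B C (11): add. Components now {A,D} {B,C} {E}
A E (13): add. Components now {A,D,E} {B,C}
B D (17): add. Components now {A,B,C,D,E}
The 3rd edge added is A E.

A-E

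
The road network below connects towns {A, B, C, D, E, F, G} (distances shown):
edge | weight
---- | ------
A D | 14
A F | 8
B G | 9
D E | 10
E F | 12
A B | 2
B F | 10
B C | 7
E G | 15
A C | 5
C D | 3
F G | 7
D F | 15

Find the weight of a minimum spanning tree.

35

Prim's algorithm from E:
Step 1: cheapest edge leaving the tree is D E (10); add D.
Step 2: cheapest edge leaving the tree is C D (3); add C.
Step 3: cheapest edge leaving the tree is A C (5); add A.
Step 4: cheapest edge leaving the tree is A B (2); add B.
Step 5: cheapest edge leaving the tree is A F (8); add F.
Step 6: cheapest edge leaving the tree is F G (7); add G.
MST edges: D E, C D, A C, A B, A F, F G; total weight 10+3+5+2+8+7 = 35.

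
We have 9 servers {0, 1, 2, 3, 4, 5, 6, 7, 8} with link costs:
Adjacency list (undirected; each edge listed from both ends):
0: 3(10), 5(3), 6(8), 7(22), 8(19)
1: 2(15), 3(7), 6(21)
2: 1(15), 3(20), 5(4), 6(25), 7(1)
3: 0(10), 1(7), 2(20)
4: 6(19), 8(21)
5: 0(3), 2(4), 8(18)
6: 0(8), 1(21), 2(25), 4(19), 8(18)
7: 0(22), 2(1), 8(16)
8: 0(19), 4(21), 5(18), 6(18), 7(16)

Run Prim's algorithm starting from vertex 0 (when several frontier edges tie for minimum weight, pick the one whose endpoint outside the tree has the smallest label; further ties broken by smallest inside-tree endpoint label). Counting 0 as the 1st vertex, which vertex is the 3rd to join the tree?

2

Prim's algorithm from 0:
Step 1: cheapest edge leaving the tree is 0—5 (3); add 5.
Step 2: cheapest edge leaving the tree is 2—5 (4); add 2.
Step 3: cheapest edge leaving the tree is 2—7 (1); add 7.
Step 4: cheapest edge leaving the tree is 0—6 (8); add 6.
Step 5: cheapest edge leaving the tree is 0—3 (10); add 3.
Step 6: cheapest edge leaving the tree is 1—3 (7); add 1.
Step 7: cheapest edge leaving the tree is 7—8 (16); add 8.
Step 8: cheapest edge leaving the tree is 4—6 (19); add 4.
Vertex order: 0, 5, 2, 7, 6, 3, 1, 8, 4. The 3rd vertex is 2.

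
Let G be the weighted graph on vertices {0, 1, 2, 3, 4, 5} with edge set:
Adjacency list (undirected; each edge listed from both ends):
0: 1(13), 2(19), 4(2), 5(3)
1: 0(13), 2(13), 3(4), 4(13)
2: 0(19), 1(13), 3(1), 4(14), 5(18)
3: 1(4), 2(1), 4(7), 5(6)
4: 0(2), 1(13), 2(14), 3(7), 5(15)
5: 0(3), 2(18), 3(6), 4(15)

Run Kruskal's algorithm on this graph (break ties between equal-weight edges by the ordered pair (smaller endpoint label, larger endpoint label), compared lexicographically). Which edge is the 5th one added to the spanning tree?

Sort edges by weight, then run Kruskal:
2 3 (1): add — endpoints in different components.
0 4 (2): add — endpoints in different components.
0 5 (3): add — endpoints in different components.
1 3 (4): add — endpoints in different components.
3 5 (6): add — endpoints in different components.
The 5th edge added is 3 5.

3-5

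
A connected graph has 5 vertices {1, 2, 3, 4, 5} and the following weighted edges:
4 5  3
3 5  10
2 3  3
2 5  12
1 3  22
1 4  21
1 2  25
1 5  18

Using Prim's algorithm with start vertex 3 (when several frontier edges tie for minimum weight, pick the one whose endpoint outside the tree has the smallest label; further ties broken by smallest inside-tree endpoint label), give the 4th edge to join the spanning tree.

1-5

Prim's algorithm from 3:
Step 1: cheapest edge leaving the tree is 2 3 (3); add 2.
Step 2: cheapest edge leaving the tree is 3 5 (10); add 5.
Step 3: cheapest edge leaving the tree is 4 5 (3); add 4.
Step 4: cheapest edge leaving the tree is 1 5 (18); add 1.
The 4th edge added is 1 5.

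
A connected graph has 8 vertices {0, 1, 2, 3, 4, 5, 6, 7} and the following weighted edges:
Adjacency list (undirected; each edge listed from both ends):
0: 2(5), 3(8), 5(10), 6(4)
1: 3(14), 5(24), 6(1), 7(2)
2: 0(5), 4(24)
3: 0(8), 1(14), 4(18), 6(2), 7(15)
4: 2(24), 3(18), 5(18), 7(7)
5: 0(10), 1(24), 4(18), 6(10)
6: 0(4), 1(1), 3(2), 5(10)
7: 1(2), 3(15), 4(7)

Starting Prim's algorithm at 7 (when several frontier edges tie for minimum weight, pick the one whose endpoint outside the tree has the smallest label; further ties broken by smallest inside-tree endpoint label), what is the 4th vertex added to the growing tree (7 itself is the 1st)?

Prim's algorithm from 7:
Step 1: cheapest edge leaving the tree is 1-7 (2); add 1.
Step 2: cheapest edge leaving the tree is 1-6 (1); add 6.
Step 3: cheapest edge leaving the tree is 3-6 (2); add 3.
Step 4: cheapest edge leaving the tree is 0-6 (4); add 0.
Step 5: cheapest edge leaving the tree is 0-2 (5); add 2.
Step 6: cheapest edge leaving the tree is 4-7 (7); add 4.
Step 7: cheapest edge leaving the tree is 0-5 (10); add 5.
Vertex order: 7, 1, 6, 3, 0, 2, 4, 5. The 4th vertex is 3.

3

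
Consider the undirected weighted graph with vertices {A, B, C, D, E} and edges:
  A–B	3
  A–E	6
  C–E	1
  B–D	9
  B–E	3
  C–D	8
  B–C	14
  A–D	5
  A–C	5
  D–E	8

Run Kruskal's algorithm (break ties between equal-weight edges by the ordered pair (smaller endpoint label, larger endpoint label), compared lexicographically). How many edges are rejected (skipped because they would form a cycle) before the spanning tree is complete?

1

Kruskal: consider edges lightest-first.
C–E (1): add. Components now {A} {B} {C,E} {D}
A–B (3): add. Components now {A,B} {C,E} {D}
B–E (3): add. Components now {A,B,C,E} {D}
A–C (5): skip — A and C already connected.
A–D (5): add. Components now {A,B,C,D,E}
Edges rejected before the tree was complete: 1.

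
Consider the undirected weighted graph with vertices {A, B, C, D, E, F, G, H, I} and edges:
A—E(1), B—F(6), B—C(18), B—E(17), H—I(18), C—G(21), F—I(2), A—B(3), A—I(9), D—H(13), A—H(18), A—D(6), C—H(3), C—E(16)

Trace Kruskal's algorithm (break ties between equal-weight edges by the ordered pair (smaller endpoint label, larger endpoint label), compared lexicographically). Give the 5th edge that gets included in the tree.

A-D

Sort edges by weight, then run Kruskal:
A—E (1): add — endpoints in different components.
F—I (2): add — endpoints in different components.
A—B (3): add — endpoints in different components.
C—H (3): add — endpoints in different components.
A—D (6): add — endpoints in different components.
B—F (6): add — endpoints in different components.
A—I (9): skip — A and I already connected.
D—H (13): add — endpoints in different components.
C—E (16): skip — C and E already connected.
B—E (17): skip — B and E already connected.
A—H (18): skip — A and H already connected.
B—C (18): skip — B and C already connected.
H—I (18): skip — H and I already connected.
C—G (21): add — endpoints in different components.
The 5th edge added is A—D.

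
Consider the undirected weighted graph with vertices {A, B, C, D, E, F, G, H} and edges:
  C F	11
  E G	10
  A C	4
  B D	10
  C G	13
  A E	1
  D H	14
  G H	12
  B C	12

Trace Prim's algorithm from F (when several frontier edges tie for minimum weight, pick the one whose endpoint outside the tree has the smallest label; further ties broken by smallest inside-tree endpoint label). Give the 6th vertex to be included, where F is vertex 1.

B

Prim's algorithm from F:
Step 1: frontier [C F 11] → take C F (11); add C.
Step 2: frontier [A C 4, B C 12, C G 13] → take A C (4); add A.
Step 3: frontier [A E 1, B C 12, C G 13] → take A E (1); add E.
Step 4: frontier [B C 12, C G 13, E G 10] → take E G (10); add G.
Step 5: frontier [B C 12, G H 12] → take B C (12); add B.
Step 6: frontier [B D 10, G H 12] → take B D (10); add D.
Step 7: frontier [D H 14, G H 12] → take G H (12); add H.
Vertex order: F, C, A, E, G, B, D, H. The 6th vertex is B.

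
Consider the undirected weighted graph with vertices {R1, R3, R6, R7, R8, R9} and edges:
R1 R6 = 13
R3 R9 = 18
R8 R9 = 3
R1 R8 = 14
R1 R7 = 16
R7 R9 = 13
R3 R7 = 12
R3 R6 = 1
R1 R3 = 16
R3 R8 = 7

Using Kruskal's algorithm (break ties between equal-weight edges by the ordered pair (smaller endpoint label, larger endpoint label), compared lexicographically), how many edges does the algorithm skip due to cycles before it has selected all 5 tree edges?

0

Kruskal: consider edges lightest-first.
R3 R6 (1): add — endpoints in different components.
R8 R9 (3): add — endpoints in different components.
R3 R8 (7): add — endpoints in different components.
R3 R7 (12): add — endpoints in different components.
R1 R6 (13): add — endpoints in different components.
Edges rejected before the tree was complete: 0.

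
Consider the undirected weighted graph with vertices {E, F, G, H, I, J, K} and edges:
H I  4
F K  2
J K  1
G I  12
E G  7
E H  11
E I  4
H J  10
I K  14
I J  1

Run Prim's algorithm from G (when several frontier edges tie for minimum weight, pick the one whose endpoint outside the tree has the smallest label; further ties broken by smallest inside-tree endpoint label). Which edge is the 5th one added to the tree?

F-K

Grow the tree from G using Prim:
Step 1: frontier [E G 7, G I 12] → take E G (7); add E.
Step 2: frontier [E I 4, E H 11, G I 12] → take E I (4); add I.
Step 3: frontier [E H 11, I J 1, H I 4, I K 14] → take I J (1); add J.
Step 4: frontier [E H 11, H I 4, I K 14, J K 1, H J 10] → take J K (1); add K.
Step 5: frontier [E H 11, H I 4, H J 10, F K 2] → take F K (2); add F.
Step 6: frontier [E H 11, H I 4, H J 10] → take H I (4); add H.
The 5th edge added is F K.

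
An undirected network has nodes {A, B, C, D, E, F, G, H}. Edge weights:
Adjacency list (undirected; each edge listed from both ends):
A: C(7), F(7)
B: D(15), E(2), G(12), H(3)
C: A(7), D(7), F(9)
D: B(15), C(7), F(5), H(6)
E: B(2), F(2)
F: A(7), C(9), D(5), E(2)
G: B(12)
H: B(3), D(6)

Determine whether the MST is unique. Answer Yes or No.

Kruskal's algorithm — process edges by increasing weight (ties by edge label):
B E (2): add — endpoints in different components.
E F (2): add — endpoints in different components.
B H (3): add — endpoints in different components.
D F (5): add — endpoints in different components.
D H (6): skip — D and H already connected.
A C (7): add — endpoints in different components.
A F (7): add — endpoints in different components.
C D (7): skip — C and D already connected.
C F (9): skip — C and F already connected.
B G (12): add — endpoints in different components.
Non-tree edge C D has weight 7, equal to the heaviest edge on its tree cycle — swapping gives another MST of the same weight. Not unique.

No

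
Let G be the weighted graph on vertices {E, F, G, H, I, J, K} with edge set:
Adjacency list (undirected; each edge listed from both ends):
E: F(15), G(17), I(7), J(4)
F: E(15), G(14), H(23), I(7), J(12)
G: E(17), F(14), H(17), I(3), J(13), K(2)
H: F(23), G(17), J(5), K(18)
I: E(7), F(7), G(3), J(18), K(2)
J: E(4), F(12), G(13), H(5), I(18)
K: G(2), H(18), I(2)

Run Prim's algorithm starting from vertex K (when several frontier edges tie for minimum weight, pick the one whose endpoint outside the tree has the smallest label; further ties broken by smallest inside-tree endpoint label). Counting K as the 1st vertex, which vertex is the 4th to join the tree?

E

Prim, starting at K.
Step 1: cheapest edge leaving the tree is G-K (2); add G.
Step 2: cheapest edge leaving the tree is I-K (2); add I.
Step 3: cheapest edge leaving the tree is E-I (7); add E.
Step 4: cheapest edge leaving the tree is E-J (4); add J.
Step 5: cheapest edge leaving the tree is H-J (5); add H.
Step 6: cheapest edge leaving the tree is F-I (7); add F.
Vertex order: K, G, I, E, J, H, F. The 4th vertex is E.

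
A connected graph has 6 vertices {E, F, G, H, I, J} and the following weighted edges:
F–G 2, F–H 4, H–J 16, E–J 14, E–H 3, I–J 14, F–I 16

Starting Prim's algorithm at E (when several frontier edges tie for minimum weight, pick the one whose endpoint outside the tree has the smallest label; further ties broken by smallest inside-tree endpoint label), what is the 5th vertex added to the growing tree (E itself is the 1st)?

J

Prim, starting at E.
Step 1: frontier [E–H 3, E–J 14] → take E–H (3); add H.
Step 2: frontier [E–J 14, F–H 4, H–J 16] → take F–H (4); add F.
Step 3: frontier [E–J 14, F–G 2, F–I 16, H–J 16] → take F–G (2); add G.
Step 4: frontier [E–J 14, F–I 16, H–J 16] → take E–J (14); add J.
Step 5: frontier [F–I 16, I–J 14] → take I–J (14); add I.
Vertex order: E, H, F, G, J, I. The 5th vertex is J.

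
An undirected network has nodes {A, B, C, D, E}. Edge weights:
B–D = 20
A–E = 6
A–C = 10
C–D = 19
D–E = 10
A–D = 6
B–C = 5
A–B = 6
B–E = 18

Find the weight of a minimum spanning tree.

23

Prim, starting at A.
Step 1: frontier [A–B 6, A–D 6, A–E 6, A–C 10] → take A–B (6); add B.
Step 2: frontier [A–D 6, A–E 6, A–C 10, B–C 5, B–E 18, B–D 20] → take B–C (5); add C.
Step 3: frontier [A–D 6, A–E 6, B–E 18, B–D 20, C–D 19] → take A–D (6); add D.
Step 4: frontier [A–E 6, B–E 18, D–E 10] → take A–E (6); add E.
MST edges: A–B, B–C, A–D, A–E; total weight 6+5+6+6 = 23.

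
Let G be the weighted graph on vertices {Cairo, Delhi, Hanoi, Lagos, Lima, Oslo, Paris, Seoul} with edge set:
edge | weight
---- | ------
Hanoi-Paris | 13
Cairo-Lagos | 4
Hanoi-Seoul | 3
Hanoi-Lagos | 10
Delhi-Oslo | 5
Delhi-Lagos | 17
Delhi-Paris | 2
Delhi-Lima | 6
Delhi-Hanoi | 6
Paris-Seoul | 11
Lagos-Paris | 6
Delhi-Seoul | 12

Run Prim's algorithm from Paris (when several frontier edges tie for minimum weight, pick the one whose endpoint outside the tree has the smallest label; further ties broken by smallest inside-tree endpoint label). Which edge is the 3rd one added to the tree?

Prim's algorithm from Paris:
Step 1: frontier [Delhi-Paris 2, Lagos-Paris 6, Paris-Seoul 11, Hanoi-Paris 13] → take Delhi-Paris (2); add Delhi.
Step 2: frontier [Delhi-Oslo 5, Delhi-Hanoi 6, Delhi-Lima 6, Delhi-Seoul 12, Delhi-Lagos 17, Lagos-Paris 6, Paris-Seoul 11, Hanoi-Paris 13] → take Delhi-Oslo (5); add Oslo.
Step 3: frontier [Delhi-Hanoi 6, Delhi-Lima 6, Delhi-Seoul 12, Delhi-Lagos 17, Lagos-Paris 6, Paris-Seoul 11, Hanoi-Paris 13] → take Delhi-Hanoi (6); add Hanoi.
Step 4: frontier [Delhi-Lima 6, Delhi-Seoul 12, Delhi-Lagos 17, Hanoi-Seoul 3, Hanoi-Lagos 10, Lagos-Paris 6, Paris-Seoul 11] → take Hanoi-Seoul (3); add Seoul.
Step 5: frontier [Delhi-Lima 6, Delhi-Lagos 17, Hanoi-Lagos 10, Lagos-Paris 6] → take Lagos-Paris (6); add Lagos.
Step 6: frontier [Delhi-Lima 6, Cairo-Lagos 4] → take Cairo-Lagos (4); add Cairo.
Step 7: frontier [Delhi-Lima 6] → take Delhi-Lima (6); add Lima.
The 3rd edge added is Delhi-Hanoi.

Delhi-Hanoi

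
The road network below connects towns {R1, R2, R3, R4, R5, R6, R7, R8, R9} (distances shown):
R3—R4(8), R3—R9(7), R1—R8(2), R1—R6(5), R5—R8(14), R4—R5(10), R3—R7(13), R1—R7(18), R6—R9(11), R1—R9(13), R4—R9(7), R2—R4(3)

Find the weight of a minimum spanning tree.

58

Grow the tree from R4 using Prim:
Step 1: frontier [R2—R4 3, R4—R9 7, R3—R4 8, R4—R5 10] → take R2—R4 (3); add R2.
Step 2: frontier [R4—R9 7, R3—R4 8, R4—R5 10] → take R4—R9 (7); add R9.
Step 3: frontier [R3—R4 8, R4—R5 10, R3—R9 7, R6—R9 11, R1—R9 13] → take R3—R9 (7); add R3.
Step 4: frontier [R3—R7 13, R4—R5 10, R6—R9 11, R1—R9 13] → take R4—R5 (10); add R5.
Step 5: frontier [R3—R7 13, R5—R8 14, R6—R9 11, R1—R9 13] → take R6—R9 (11); add R6.
Step 6: frontier [R3—R7 13, R5—R8 14, R1—R6 5, R1—R9 13] → take R1—R6 (5); add R1.
Step 7: frontier [R1—R8 2, R1—R7 18, R3—R7 13, R5—R8 14] → take R1—R8 (2); add R8.
Step 8: frontier [R1—R7 18, R3—R7 13] → take R3—R7 (13); add R7.
MST edges: R2—R4, R4—R9, R3—R9, R4—R5, R6—R9, R1—R6, R1—R8, R3—R7; total weight 3+7+7+10+11+5+2+13 = 58.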